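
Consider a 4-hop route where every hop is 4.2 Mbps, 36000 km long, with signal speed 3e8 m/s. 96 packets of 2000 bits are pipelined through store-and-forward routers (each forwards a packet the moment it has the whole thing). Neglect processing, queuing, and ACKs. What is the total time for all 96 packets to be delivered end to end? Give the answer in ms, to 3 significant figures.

Per-hop transmission t_tx = L/R = 2000/4200000 = 0.47619 ms.
Per-hop propagation t_prop = 36000000/300000000 = 120 ms.
Pipeline fill: first packet needs 4·t_tx to clear all hops; remaining 95 packets each add one t_tx.
Total = (4+96-1)·t_tx + 4·t_prop = 99·0.47619 + 4·120 = 527 ms.

527 ms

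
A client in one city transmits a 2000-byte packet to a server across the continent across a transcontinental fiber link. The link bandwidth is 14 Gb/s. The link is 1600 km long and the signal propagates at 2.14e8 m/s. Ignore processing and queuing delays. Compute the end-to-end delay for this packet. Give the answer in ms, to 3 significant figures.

7.48 ms

L = 2000 × 8 = 16000 bits.
Transmission delay = L/R = 16000 / 14000000000 = 0.00114286 ms.
Propagation delay = d/s = 1600000 m / 214000000 m/s = 7.47664 ms.
Total = 7.48 ms.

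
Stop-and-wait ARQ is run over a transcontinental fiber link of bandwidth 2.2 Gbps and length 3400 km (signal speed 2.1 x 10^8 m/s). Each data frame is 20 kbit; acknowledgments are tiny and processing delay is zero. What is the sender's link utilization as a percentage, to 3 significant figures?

t_tx = L/R = 20000/2200000000 = 9.09091e-06 s.
t_prop = 3400000/210000000 = 0.0161905 s; RTT = 0.032381 s.
Cycle = t_tx + RTT = 0.03239 s.
Utilization = t_tx / cycle = 9.09091e-06/0.03239 = 0.0281 %.

0.0281 %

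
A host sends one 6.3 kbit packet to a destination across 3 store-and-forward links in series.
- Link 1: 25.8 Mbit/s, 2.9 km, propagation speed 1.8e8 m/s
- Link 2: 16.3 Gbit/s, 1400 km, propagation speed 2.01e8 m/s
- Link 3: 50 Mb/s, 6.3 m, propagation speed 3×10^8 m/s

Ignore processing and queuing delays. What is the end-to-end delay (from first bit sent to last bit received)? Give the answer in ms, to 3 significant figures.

7.35 ms

L = 6300 bits.
Transmission delays (L/R per hop): 0.244186, 0.000386503, 0.126 ms; sum = 0.370573 ms.
Propagation delays (d/s per hop): 0.0161111, 6.96517, 2.1e-05 ms; sum = 6.98131 ms.
End-to-end = 7.35 ms.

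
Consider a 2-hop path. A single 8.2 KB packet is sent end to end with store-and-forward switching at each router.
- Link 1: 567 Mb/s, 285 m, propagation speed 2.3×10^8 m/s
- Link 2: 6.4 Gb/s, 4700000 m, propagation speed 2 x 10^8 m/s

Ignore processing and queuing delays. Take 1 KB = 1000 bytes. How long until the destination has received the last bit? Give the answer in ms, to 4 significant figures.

L = 65600 bits.
Transmission delays (L/R per hop): 0.115697, 0.01025 ms; sum = 0.125947 ms.
Propagation delays (d/s per hop): 0.00123913, 23.5 ms; sum = 23.5012 ms.
End-to-end = 23.63 ms.

23.63 ms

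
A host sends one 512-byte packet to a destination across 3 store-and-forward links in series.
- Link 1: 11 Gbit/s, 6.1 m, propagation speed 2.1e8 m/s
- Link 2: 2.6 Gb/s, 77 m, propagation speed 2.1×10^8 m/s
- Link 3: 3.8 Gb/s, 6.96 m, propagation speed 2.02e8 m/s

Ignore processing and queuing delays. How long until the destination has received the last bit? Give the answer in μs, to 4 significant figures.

L = 512 × 8 = 4096 bits.
Transmission delays (L/R per hop): 0.372364, 1.57538, 1.07789 μs; sum = 3.02564 μs.
Propagation delays (d/s per hop): 0.0290476, 0.366667, 0.0344554 μs; sum = 0.43017 μs.
End-to-end = 3.456 μs.

3.456 μs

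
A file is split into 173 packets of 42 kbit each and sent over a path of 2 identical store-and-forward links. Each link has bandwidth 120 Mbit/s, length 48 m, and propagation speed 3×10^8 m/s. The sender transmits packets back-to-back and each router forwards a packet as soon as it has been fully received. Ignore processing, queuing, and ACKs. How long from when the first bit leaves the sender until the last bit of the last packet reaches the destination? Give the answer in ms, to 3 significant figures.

Per-hop transmission t_tx = L/R = 42000/120000000 = 0.35 ms.
Per-hop propagation t_prop = 48/300000000 = 0.00016 ms.
Pipeline fill: first packet needs 2·t_tx to clear all hops; remaining 172 packets each add one t_tx.
Total = (2+173-1)·t_tx + 2·t_prop = 174·0.35 + 2·0.00016 = 60.9 ms.

60.9 ms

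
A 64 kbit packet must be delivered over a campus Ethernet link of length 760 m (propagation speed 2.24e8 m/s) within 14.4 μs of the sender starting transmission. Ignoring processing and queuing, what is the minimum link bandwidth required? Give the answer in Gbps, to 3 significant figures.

Propagation delay = 760 / 2.24e+08 = 3.39286 μs.
Transmission budget = 14.4 − 3.39286 = 11.0071 μs.
R ≥ L / t_tx = 64000 bits / 1.10071e-05 s = 5.81 Gbps.

5.81 Gbps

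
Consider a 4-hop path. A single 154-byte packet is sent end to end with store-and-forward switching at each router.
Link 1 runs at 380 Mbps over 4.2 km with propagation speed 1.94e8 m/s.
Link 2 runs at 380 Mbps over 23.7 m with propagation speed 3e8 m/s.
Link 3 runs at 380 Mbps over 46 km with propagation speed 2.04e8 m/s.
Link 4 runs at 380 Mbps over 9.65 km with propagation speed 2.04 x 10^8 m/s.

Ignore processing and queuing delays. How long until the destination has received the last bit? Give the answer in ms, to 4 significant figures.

0.3075 ms

L = 154 × 8 = 1232 bits.
Transmission delay per hop = L/R = 1232/380000000 = 0.00324211 ms; 4 hops → 0.0129684 ms.
Propagation delays (d/s per hop): 0.0216495, 7.9e-05, 0.22549, 0.0473039 ms; sum = 0.294523 ms.
End-to-end = 0.3075 ms.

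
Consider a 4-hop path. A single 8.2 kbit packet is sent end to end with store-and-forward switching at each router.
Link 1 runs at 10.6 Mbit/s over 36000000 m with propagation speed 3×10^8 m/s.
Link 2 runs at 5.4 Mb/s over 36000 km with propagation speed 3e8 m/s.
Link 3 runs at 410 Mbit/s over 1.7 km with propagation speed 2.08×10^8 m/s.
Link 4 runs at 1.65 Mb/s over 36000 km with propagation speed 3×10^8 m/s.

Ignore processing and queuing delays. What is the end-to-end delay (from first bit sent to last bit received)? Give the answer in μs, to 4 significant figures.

L = 8200 bits.
Transmission delays (L/R per hop): 773.585, 1518.52, 20, 4969.7 μs; sum = 7281.8 μs.
Propagation delays (d/s per hop): 120000, 120000, 8.17308, 120000 μs; sum = 360008 μs.
End-to-end = 367300 μs.

367300 μs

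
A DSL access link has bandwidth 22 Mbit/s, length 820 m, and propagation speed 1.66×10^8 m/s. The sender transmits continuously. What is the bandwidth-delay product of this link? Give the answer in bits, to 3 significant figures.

Propagation delay = 820 / 166000000 = 4.93976e-06 s.
BDP = R × t_prop = 22000000 × 4.93976e-06 = 108.675 bits.

109 bits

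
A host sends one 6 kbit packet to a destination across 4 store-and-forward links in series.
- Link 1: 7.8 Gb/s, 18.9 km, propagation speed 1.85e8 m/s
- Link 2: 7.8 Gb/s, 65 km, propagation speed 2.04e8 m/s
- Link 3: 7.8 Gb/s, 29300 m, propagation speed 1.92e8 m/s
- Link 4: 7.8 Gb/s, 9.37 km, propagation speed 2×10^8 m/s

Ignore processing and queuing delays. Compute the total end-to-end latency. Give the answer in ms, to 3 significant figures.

L = 6000 bits.
Transmission delay per hop = L/R = 6000/7800000000 = 0.000769231 ms; 4 hops → 0.00307692 ms.
Propagation delays (d/s per hop): 0.102162, 0.318627, 0.152604, 0.04685 ms; sum = 0.620244 ms.
End-to-end = 0.623 ms.

0.623 ms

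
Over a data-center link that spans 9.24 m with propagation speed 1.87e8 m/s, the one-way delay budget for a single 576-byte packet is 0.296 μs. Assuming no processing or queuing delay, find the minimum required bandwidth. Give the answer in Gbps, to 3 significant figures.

L = 4608 bits.
Propagation delay = 9.24 / 187000000 = 0.0494118 μs.
Transmission budget = 0.296 − 0.0494118 = 0.246588 μs.
R ≥ L / t_tx = 4608 bits / 2.46588e-07 s = 18.7 Gbps.

18.7 Gbps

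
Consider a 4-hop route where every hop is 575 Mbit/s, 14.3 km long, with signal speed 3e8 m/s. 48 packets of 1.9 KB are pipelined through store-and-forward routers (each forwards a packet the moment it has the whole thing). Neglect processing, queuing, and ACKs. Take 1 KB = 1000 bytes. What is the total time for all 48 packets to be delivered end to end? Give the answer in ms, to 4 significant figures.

Per-hop transmission t_tx = L/R = 15200/575000000 = 0.0264348 ms.
Per-hop propagation t_prop = 14300/300000000 = 0.0476667 ms.
Pipeline fill: first packet needs 4·t_tx to clear all hops; remaining 47 packets each add one t_tx.
Total = (4+48-1)·t_tx + 4·t_prop = 51·0.0264348 + 4·0.0476667 = 1.539 ms.

1.539 ms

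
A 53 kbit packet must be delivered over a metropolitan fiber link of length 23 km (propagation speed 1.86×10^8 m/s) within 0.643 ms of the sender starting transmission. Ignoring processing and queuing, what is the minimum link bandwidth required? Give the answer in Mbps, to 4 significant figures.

Propagation delay = 23000 / 186000000 = 0.123656 ms.
Transmission budget = 0.643 − 0.123656 = 0.519344 ms.
R ≥ L / t_tx = 53000 bits / 0.000519344 s = 102.1 Mbps.

102.1 Mbps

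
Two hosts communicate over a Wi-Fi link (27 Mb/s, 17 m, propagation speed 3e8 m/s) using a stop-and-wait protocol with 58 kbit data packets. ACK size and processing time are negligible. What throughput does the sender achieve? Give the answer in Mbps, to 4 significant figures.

t_tx = L/R = 58000/27000000 = 0.00214815 s.
t_prop = 17/300000000 = 5.66667e-08 s; RTT = 1.13333e-07 s.
Cycle = t_tx + RTT = 0.00214826 s.
Throughput = L / cycle = 58000 / 0.00214826 = 27.00 Mbps.

27.00 Mbps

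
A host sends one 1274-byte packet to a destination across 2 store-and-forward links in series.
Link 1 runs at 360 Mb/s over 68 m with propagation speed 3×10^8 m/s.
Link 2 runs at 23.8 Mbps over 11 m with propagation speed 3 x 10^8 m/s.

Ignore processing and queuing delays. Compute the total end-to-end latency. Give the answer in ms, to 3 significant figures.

0.457 ms

L = 1274 × 8 = 10192 bits.
Transmission delays (L/R per hop): 0.0283111, 0.428235 ms; sum = 0.456546 ms.
Propagation delays (d/s per hop): 0.000226667, 3.66667e-05 ms; sum = 0.000263333 ms.
End-to-end = 0.457 ms.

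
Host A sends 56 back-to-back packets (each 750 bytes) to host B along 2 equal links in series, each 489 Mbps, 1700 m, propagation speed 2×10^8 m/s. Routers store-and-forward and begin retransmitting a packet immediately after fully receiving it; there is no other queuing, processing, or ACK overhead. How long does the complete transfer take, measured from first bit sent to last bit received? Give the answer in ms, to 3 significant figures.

Per-hop transmission t_tx = L/R = 6000/489000000 = 0.0122699 ms.
Per-hop propagation t_prop = 1700/200000000 = 0.0085 ms.
Pipeline fill: first packet needs 2·t_tx to clear all hops; remaining 55 packets each add one t_tx.
Total = (2+56-1)·t_tx + 2·t_prop = 57·0.0122699 + 2·0.0085 = 0.716 ms.

0.716 ms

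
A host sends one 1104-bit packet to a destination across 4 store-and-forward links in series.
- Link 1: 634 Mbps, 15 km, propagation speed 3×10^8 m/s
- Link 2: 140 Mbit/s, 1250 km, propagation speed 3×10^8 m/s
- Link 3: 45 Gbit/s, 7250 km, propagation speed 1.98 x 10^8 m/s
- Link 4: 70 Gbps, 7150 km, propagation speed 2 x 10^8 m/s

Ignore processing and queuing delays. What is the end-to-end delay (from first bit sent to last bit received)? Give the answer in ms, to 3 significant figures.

76.6 ms

Transmission delays (L/R per hop): 0.00174132, 0.00788571, 2.45333e-05, 1.57714e-05 ms; sum = 0.00966734 ms.
Propagation delays (d/s per hop): 0.05, 4.16667, 36.6162, 35.75 ms; sum = 76.5828 ms.
End-to-end = 76.6 ms.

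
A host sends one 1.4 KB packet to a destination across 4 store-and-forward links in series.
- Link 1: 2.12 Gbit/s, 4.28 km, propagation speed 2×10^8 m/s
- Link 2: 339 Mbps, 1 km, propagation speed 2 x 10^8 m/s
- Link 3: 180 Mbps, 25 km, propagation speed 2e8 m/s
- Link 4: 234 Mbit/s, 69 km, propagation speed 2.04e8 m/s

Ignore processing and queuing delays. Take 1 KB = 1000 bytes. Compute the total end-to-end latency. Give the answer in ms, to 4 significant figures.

0.6380 ms

L = 11200 bits.
Transmission delays (L/R per hop): 0.00528302, 0.0330383, 0.0622222, 0.0478632 ms; sum = 0.148407 ms.
Propagation delays (d/s per hop): 0.0214, 0.005, 0.125, 0.338235 ms; sum = 0.489635 ms.
End-to-end = 0.6380 ms.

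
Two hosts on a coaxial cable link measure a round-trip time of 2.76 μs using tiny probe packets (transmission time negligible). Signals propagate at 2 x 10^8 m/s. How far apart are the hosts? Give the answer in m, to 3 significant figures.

276 m

One-way propagation = RTT/2 = 1.38 μs.
d = s × t = 200000000 × 1.38e-06 = 276 m.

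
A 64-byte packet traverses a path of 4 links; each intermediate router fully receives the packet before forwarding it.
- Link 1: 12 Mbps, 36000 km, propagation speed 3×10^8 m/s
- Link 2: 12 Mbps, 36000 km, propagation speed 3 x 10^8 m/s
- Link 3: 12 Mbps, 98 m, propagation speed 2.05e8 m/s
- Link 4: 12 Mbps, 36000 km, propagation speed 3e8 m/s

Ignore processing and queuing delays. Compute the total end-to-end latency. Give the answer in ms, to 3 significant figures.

L = 64 × 8 = 512 bits.
Transmission delay per hop = L/R = 512/12000000 = 0.0426667 ms; 4 hops → 0.170667 ms.
Propagation delays (d/s per hop): 120, 120, 0.000478049, 120 ms; sum = 360 ms.
End-to-end = 360 ms.

360 ms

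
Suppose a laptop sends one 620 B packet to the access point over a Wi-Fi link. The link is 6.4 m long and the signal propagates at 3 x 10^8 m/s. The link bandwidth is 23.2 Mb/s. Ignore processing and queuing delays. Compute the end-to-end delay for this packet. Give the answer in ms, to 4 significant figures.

0.2138 ms

L = 620 × 8 = 4960 bits.
Transmission delay = L/R = 4960 / 23200000 = 0.213793 ms.
Propagation delay = d/s = 6.4 m / 300000000 m/s = 2.13333e-05 ms.
Total = 0.2138 ms.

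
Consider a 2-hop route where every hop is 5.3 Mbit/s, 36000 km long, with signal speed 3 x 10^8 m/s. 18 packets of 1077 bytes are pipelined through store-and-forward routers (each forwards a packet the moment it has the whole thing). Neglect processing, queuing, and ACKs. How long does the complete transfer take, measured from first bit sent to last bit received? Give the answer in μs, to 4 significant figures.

Per-hop transmission t_tx = L/R = 8616/5300000 = 1625.66 μs.
Per-hop propagation t_prop = 36000000/300000000 = 120000 μs.
Pipeline fill: first packet needs 2·t_tx to clear all hops; remaining 17 packets each add one t_tx.
Total = (2+18-1)·t_tx + 2·t_prop = 19·1625.66 + 2·120000 = 270900 μs.

270900 μs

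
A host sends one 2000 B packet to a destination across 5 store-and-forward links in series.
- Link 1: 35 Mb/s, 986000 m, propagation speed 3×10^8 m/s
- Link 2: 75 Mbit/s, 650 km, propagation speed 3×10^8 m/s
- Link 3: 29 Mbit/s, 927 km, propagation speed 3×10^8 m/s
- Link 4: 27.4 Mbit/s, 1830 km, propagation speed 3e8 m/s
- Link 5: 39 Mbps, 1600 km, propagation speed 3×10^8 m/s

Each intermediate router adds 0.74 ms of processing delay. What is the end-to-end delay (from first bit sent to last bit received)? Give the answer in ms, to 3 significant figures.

25.2 ms

L = 2000 × 8 = 16000 bits.
Transmission delays (L/R per hop): 0.457143, 0.213333, 0.551724, 0.583942, 0.410256 ms; sum = 2.2164 ms.
Propagation delays (d/s per hop): 3.28667, 2.16667, 3.09, 6.1, 5.33333 ms; sum = 19.9767 ms.
Processing at 4 router(s): 4 × 0.74 ms = 2.96 ms.
End-to-end = 25.2 ms.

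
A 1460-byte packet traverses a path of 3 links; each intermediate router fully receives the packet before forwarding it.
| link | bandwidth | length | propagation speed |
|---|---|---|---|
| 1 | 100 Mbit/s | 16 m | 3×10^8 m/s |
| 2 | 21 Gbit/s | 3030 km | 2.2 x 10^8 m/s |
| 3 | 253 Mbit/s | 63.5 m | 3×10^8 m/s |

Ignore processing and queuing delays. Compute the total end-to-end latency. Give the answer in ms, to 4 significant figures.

L = 1460 × 8 = 11680 bits.
Transmission delays (L/R per hop): 0.1168, 0.00055619, 0.046166 ms; sum = 0.163522 ms.
Propagation delays (d/s per hop): 5.33333e-05, 13.7727, 0.000211667 ms; sum = 13.773 ms.
End-to-end = 13.94 ms.

13.94 ms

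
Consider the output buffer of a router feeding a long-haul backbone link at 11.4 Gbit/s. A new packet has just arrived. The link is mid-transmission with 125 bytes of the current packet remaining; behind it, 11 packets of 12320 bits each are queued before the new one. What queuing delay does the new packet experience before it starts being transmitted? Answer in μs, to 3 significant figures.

12.0 μs

Each queued packet: L/R = 12320/11400000000 = 1.0807 μs.
11 queued → 11.8877 μs.
Plus remaining 1000 bits of current packet: 0.0877193 μs.
Queuing delay = 12.0 μs.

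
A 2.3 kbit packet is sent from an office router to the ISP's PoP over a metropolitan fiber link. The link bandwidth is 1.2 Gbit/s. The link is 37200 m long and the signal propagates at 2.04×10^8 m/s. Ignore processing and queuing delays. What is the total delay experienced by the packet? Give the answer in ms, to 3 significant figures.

L = 2300 bits.
Transmission delay = L/R = 2300 / 1200000000 = 0.00191667 ms.
Propagation delay = d/s = 37200 m / 204000000 m/s = 0.182353 ms.
Total = 0.184 ms.

0.184 ms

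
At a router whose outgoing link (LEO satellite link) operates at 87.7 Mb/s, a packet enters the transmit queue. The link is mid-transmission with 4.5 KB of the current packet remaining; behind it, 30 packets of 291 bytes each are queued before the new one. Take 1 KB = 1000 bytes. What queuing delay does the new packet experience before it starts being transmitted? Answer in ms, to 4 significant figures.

Each queued packet: L/R = 2328/87700000 = 0.026545 ms.
30 queued → 0.796351 ms.
Plus remaining 36000 bits of current packet: 0.41049 ms.
Queuing delay = 1.207 ms.

1.207 ms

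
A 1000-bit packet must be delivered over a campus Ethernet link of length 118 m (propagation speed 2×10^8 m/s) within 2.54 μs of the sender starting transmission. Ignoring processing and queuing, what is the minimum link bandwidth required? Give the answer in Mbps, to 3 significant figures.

Propagation delay = 118 / 200000000 = 0.59 μs.
Transmission budget = 2.54 − 0.59 = 1.95 μs.
R ≥ L / t_tx = 1000 bits / 1.95e-06 s = 513 Mbps.

513 Mbps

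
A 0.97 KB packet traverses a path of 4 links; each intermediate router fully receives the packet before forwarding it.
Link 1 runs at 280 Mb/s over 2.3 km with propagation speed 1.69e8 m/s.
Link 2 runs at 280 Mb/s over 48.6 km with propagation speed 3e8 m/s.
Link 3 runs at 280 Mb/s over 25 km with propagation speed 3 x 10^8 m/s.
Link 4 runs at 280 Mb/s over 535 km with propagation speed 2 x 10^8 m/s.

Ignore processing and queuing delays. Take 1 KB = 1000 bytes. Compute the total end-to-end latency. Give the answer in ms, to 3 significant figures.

L = 7760 bits.
Transmission delay per hop = L/R = 7760/280000000 = 0.0277143 ms; 4 hops → 0.110857 ms.
Propagation delays (d/s per hop): 0.0136095, 0.162, 0.0833333, 2.675 ms; sum = 2.93394 ms.
End-to-end = 3.04 ms.

3.04 ms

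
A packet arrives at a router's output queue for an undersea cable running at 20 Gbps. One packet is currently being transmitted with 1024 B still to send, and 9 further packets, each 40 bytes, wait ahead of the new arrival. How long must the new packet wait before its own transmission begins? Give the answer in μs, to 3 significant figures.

Each queued packet: L/R = 320/20000000000 = 0.016 μs.
9 queued → 0.144 μs.
Plus remaining 8192 bits of current packet: 0.4096 μs.
Queuing delay = 0.554 μs.

0.554 μs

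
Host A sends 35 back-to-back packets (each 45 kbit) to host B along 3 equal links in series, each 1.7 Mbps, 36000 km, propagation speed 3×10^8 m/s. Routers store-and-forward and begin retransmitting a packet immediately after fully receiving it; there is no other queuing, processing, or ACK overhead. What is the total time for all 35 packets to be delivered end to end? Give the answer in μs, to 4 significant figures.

1339000 μs

Per-hop transmission t_tx = L/R = 45000/1700000 = 26470.6 μs.
Per-hop propagation t_prop = 36000000/300000000 = 120000 μs.
Pipeline fill: first packet needs 3·t_tx to clear all hops; remaining 34 packets each add one t_tx.
Total = (3+35-1)·t_tx + 3·t_prop = 37·26470.6 + 3·120000 = 1339000 μs.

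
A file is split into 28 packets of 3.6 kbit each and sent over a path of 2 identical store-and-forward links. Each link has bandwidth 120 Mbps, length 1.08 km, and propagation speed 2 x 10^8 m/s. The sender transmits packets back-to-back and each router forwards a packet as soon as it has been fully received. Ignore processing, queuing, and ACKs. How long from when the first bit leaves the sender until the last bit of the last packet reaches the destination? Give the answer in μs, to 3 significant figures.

Per-hop transmission t_tx = L/R = 3600/120000000 = 30 μs.
Per-hop propagation t_prop = 1080/200000000 = 5.4 μs.
Pipeline fill: first packet needs 2·t_tx to clear all hops; remaining 27 packets each add one t_tx.
Total = (2+28-1)·t_tx + 2·t_prop = 29·30 + 2·5.4 = 881 μs.

881 μs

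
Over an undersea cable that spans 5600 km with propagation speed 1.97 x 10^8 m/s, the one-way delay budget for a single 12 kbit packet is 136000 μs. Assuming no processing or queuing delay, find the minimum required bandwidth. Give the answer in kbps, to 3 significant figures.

Propagation delay = 5600000 / 197000000 = 28426.4 μs.
Transmission budget = 136000 − 28426.4 = 107574 μs.
R ≥ L / t_tx = 12000 bits / 0.107574 s = 112 kbps.

112 kbps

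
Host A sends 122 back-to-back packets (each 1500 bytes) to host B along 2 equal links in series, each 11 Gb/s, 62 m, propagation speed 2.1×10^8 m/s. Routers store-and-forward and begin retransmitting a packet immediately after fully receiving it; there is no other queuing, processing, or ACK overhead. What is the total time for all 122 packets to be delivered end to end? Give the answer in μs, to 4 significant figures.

Per-hop transmission t_tx = L/R = 12000/11000000000 = 1.09091 μs.
Per-hop propagation t_prop = 62/210000000 = 0.295238 μs.
Pipeline fill: first packet needs 2·t_tx to clear all hops; remaining 121 packets each add one t_tx.
Total = (2+122-1)·t_tx + 2·t_prop = 123·1.09091 + 2·0.295238 = 134.8 μs.

134.8 μs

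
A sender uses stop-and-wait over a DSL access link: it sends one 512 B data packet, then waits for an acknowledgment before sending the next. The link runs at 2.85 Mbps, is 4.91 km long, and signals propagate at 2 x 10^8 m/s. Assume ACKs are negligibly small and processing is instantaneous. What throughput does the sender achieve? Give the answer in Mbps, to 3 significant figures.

2.76 Mbps

t_tx = L/R = 4096/2850000 = 0.00143719 s.
t_prop = 4910/200000000 = 2.455e-05 s; RTT = 4.91e-05 s.
Cycle = t_tx + RTT = 0.00148629 s.
Throughput = L / cycle = 4096 / 0.00148629 = 2.76 Mbps.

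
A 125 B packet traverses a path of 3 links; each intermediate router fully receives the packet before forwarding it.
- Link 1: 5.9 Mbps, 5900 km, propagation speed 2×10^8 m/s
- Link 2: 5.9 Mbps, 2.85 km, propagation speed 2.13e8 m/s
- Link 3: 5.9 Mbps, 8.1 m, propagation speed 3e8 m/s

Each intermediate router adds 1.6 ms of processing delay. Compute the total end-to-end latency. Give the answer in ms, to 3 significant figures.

L = 125 × 8 = 1000 bits.
Transmission delay per hop = L/R = 1000/5900000 = 0.169492 ms; 3 hops → 0.508475 ms.
Propagation delays (d/s per hop): 29.5, 0.0133803, 2.7e-05 ms; sum = 29.5134 ms.
Processing at 2 router(s): 2 × 1.6 ms = 3.2 ms.
End-to-end = 33.2 ms.

33.2 ms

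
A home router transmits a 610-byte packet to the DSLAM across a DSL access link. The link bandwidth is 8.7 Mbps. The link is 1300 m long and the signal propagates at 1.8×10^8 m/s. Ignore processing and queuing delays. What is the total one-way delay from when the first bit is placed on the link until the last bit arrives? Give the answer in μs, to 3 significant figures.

L = 610 × 8 = 4880 bits.
Transmission delay = L/R = 4880 / 8700000 = 560.92 μs.
Propagation delay = d/s = 1300 m / 180000000 m/s = 7.22222 μs.
Total = 568 μs.

568 μs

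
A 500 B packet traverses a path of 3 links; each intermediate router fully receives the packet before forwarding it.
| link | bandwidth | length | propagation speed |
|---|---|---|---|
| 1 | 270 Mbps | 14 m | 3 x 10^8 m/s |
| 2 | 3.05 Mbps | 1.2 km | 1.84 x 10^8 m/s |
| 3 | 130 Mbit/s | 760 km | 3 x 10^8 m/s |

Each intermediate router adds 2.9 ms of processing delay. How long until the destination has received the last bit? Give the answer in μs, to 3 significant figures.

L = 500 × 8 = 4000 bits.
Transmission delays (L/R per hop): 14.8148, 1311.48, 30.7692 μs; sum = 1357.06 μs.
Propagation delays (d/s per hop): 0.0466667, 6.52174, 2533.33 μs; sum = 2539.9 μs.
Processing at 2 router(s): 2 × 2.9 ms = 5800 μs.
End-to-end = 9700 μs.

9700 μs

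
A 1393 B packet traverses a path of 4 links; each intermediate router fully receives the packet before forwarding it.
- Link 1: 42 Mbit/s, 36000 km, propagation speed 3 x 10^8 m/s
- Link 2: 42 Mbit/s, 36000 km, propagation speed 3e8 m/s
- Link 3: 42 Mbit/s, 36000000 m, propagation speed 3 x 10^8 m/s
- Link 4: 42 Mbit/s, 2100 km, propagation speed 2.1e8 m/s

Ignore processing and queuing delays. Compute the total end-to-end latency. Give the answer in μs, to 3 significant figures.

L = 1393 × 8 = 11144 bits.
Transmission delay per hop = L/R = 11144/42000000 = 265.333 μs; 4 hops → 1061.33 μs.
Propagation delays (d/s per hop): 120000, 120000, 120000, 10000 μs; sum = 370000 μs.
End-to-end = 371000 μs.

371000 μs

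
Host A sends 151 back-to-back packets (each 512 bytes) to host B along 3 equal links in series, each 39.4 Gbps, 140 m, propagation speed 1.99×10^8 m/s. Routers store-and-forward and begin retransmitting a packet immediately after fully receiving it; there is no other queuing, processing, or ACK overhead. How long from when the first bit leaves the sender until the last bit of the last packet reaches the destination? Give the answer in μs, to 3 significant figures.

18.0 μs

Per-hop transmission t_tx = L/R = 4096/39400000000 = 0.103959 μs.
Per-hop propagation t_prop = 140/199000000 = 0.703518 μs.
Pipeline fill: first packet needs 3·t_tx to clear all hops; remaining 150 packets each add one t_tx.
Total = (3+151-1)·t_tx + 3·t_prop = 153·0.103959 + 3·0.703518 = 18.0 μs.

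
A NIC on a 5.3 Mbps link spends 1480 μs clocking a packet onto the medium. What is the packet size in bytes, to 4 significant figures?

980.5 bytes

L = R × t_tx = 5300000 b/s × 0.00148 s = 7844 bits.
In bytes: 7844 / 8 = 980.5 bytes.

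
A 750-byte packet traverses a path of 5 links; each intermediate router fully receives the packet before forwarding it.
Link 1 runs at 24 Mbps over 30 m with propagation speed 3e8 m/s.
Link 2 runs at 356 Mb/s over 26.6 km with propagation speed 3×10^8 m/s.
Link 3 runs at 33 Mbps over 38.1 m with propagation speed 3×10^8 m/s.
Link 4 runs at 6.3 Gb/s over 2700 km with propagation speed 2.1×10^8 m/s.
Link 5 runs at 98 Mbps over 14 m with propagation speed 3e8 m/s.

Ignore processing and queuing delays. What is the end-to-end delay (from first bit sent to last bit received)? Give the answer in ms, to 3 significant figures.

13.5 ms

L = 750 × 8 = 6000 bits.
Transmission delays (L/R per hop): 0.25, 0.0168539, 0.181818, 0.000952381, 0.0612245 ms; sum = 0.510849 ms.
Propagation delays (d/s per hop): 0.0001, 0.0886667, 0.000127, 12.8571, 4.66667e-05 ms; sum = 12.9461 ms.
End-to-end = 13.5 ms.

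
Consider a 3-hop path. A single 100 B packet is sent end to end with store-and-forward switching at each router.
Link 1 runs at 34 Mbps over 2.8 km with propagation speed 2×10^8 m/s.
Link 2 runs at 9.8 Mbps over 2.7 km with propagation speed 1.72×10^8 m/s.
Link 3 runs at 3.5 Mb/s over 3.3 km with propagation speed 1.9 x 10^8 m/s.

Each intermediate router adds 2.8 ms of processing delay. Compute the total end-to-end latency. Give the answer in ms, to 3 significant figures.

L = 100 × 8 = 800 bits.
Transmission delays (L/R per hop): 0.0235294, 0.0816327, 0.228571 ms; sum = 0.333733 ms.
Propagation delays (d/s per hop): 0.014, 0.0156977, 0.0173684 ms; sum = 0.0470661 ms.
Processing at 2 router(s): 2 × 2.8 ms = 5.6 ms.
End-to-end = 5.98 ms.

5.98 ms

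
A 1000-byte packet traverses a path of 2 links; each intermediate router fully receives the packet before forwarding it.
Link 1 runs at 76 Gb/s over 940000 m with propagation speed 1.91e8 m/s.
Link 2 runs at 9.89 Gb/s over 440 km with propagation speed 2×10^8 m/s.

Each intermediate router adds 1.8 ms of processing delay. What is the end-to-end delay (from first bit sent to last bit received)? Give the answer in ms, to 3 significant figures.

8.92 ms

L = 1000 × 8 = 8000 bits.
Transmission delays (L/R per hop): 0.000105263, 0.000808898 ms; sum = 0.000914161 ms.
Propagation delays (d/s per hop): 4.92147, 2.2 ms; sum = 7.12147 ms.
Processing at 1 router(s): 1 × 1.8 ms = 1.8 ms.
End-to-end = 8.92 ms.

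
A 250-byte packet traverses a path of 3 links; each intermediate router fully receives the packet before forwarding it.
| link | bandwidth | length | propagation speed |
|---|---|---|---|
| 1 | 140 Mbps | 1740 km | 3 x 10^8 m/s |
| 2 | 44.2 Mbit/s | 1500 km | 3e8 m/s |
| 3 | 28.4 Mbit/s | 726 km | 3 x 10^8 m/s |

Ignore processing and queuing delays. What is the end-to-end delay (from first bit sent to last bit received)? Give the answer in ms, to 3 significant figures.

L = 250 × 8 = 2000 bits.
Transmission delays (L/R per hop): 0.0142857, 0.0452489, 0.0704225 ms; sum = 0.129957 ms.
Propagation delays (d/s per hop): 5.8, 5, 2.42 ms; sum = 13.22 ms.
End-to-end = 13.3 ms.

13.3 ms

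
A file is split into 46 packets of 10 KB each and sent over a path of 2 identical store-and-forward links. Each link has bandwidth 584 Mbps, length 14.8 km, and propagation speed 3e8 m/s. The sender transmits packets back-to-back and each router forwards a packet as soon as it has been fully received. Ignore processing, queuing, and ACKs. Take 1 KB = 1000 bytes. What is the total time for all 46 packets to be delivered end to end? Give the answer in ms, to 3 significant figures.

Per-hop transmission t_tx = L/R = 80000/584000000 = 0.136986 ms.
Per-hop propagation t_prop = 14800/300000000 = 0.0493333 ms.
Pipeline fill: first packet needs 2·t_tx to clear all hops; remaining 45 packets each add one t_tx.
Total = (2+46-1)·t_tx + 2·t_prop = 47·0.136986 + 2·0.0493333 = 6.54 ms.

6.54 ms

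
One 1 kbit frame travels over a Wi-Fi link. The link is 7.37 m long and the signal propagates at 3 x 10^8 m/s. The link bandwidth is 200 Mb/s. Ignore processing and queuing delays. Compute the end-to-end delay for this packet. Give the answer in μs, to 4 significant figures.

L = 1000 bits.
Transmission delay = L/R = 1000 / 200000000 = 5 μs.
Propagation delay = d/s = 7.37 m / 300000000 m/s = 0.0245667 μs.
Total = 5.025 μs.

5.025 μs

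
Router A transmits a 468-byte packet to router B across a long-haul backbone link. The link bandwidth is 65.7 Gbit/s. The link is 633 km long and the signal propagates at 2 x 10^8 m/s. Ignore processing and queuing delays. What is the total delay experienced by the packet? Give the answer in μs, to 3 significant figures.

L = 468 × 8 = 3744 bits.
Transmission delay = L/R = 3744 / 65700000000 = 0.0569863 μs.
Propagation delay = d/s = 633000 m / 200000000 m/s = 3165 μs.
Total = 3170 μs.

3170 μs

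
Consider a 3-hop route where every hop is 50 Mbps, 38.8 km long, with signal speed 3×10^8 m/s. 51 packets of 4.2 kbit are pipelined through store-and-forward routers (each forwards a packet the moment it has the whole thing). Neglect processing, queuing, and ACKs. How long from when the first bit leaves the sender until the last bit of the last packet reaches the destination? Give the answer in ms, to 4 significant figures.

4.840 ms

Per-hop transmission t_tx = L/R = 4200/50000000 = 0.084 ms.
Per-hop propagation t_prop = 38800/300000000 = 0.129333 ms.
Pipeline fill: first packet needs 3·t_tx to clear all hops; remaining 50 packets each add one t_tx.
Total = (3+51-1)·t_tx + 3·t_prop = 53·0.084 + 3·0.129333 = 4.840 ms.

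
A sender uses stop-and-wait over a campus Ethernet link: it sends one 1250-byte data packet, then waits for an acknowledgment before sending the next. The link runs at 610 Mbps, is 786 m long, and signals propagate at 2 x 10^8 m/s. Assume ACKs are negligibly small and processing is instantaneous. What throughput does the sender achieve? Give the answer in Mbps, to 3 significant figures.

t_tx = L/R = 10000/610000000 = 1.63934e-05 s.
t_prop = 786/200000000 = 3.93e-06 s; RTT = 7.86e-06 s.
Cycle = t_tx + RTT = 2.42534e-05 s.
Throughput = L / cycle = 10000 / 2.42534e-05 = 412 Mbps.

412 Mbps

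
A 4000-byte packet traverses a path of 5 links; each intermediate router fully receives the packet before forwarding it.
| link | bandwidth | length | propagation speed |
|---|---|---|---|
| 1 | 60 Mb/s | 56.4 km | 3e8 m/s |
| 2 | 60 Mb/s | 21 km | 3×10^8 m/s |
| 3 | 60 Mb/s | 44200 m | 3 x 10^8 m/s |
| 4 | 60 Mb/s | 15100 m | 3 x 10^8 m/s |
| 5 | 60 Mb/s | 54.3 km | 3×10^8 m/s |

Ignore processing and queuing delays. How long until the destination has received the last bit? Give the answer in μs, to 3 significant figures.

L = 4000 × 8 = 32000 bits.
Transmission delay per hop = L/R = 32000/60000000 = 533.333 μs; 5 hops → 2666.67 μs.
Propagation delays (d/s per hop): 188, 70, 147.333, 50.3333, 181 μs; sum = 636.667 μs.
End-to-end = 3300 μs.

3300 μs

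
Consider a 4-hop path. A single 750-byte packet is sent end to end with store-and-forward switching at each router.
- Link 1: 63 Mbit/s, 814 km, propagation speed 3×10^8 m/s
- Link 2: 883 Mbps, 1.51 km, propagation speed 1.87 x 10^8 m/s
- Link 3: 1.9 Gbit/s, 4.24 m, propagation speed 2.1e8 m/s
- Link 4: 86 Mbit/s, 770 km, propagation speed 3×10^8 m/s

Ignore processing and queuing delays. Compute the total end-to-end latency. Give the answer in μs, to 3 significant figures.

L = 750 × 8 = 6000 bits.
Transmission delays (L/R per hop): 95.2381, 6.79502, 3.15789, 69.7674 μs; sum = 174.958 μs.
Propagation delays (d/s per hop): 2713.33, 8.07487, 0.0201905, 2566.67 μs; sum = 5288.1 μs.
End-to-end = 5460 μs.

5460 μs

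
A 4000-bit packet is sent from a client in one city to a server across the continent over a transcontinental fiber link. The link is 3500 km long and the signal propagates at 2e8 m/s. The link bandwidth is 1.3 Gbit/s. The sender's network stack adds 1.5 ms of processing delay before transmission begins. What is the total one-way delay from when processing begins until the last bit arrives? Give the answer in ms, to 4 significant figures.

19.00 ms

Transmission delay = L/R = 4000 / 1300000000 = 0.00307692 ms.
Propagation delay = d/s = 3500000 m / 200000000 m/s = 17.5 ms.
Plus processing delay 1.5 ms = 1.5 ms.
Total = 19.00 ms.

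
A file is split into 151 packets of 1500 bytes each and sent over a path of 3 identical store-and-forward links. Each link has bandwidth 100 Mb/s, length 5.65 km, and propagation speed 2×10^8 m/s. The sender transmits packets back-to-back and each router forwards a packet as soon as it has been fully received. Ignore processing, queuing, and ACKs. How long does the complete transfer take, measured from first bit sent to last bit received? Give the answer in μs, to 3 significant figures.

Per-hop transmission t_tx = L/R = 12000/100000000 = 120 μs.
Per-hop propagation t_prop = 5650/200000000 = 28.25 μs.
Pipeline fill: first packet needs 3·t_tx to clear all hops; remaining 150 packets each add one t_tx.
Total = (3+151-1)·t_tx + 3·t_prop = 153·120 + 3·28.25 = 18400 μs.

18400 μs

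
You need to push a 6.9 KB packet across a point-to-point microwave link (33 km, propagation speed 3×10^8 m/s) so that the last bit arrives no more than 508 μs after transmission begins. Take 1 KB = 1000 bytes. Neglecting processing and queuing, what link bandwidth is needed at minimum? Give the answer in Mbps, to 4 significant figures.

138.7 Mbps

L = 55200 bits.
Propagation delay = 33000 / 300000000 = 110 μs.
Transmission budget = 508 − 110 = 398 μs.
R ≥ L / t_tx = 55200 bits / 0.000398 s = 138.7 Mbps.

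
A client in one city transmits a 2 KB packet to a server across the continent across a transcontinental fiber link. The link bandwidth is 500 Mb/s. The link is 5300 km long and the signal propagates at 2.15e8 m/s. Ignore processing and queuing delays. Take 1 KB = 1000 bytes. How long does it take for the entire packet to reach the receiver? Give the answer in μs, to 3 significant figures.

L = 16000 bits.
Transmission delay = L/R = 16000 / 500000000 = 32 μs.
Propagation delay = d/s = 5300000 m / 215000000 m/s = 24651.2 μs.
Total = 24700 μs.

24700 μs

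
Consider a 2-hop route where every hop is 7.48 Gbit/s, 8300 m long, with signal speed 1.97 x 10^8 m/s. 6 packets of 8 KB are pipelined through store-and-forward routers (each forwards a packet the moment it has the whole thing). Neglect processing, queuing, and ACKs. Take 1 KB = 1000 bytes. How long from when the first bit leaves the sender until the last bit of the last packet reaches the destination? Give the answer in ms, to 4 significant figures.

0.1442 ms

Per-hop transmission t_tx = L/R = 64000/7480000000 = 0.00855615 ms.
Per-hop propagation t_prop = 8300/197000000 = 0.042132 ms.
Pipeline fill: first packet needs 2·t_tx to clear all hops; remaining 5 packets each add one t_tx.
Total = (2+6-1)·t_tx + 2·t_prop = 7·0.00855615 + 2·0.042132 = 0.1442 ms.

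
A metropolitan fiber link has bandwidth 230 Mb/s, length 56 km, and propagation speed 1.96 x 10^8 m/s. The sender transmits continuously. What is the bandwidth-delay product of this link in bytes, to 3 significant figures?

Propagation delay = 56000 / 196000000 = 0.000285714 s.
BDP = R × t_prop = 230000000 × 0.000285714 = 65714.3 bits.
In bytes: 65714.3/8 = 8210 bytes.

8210 bytes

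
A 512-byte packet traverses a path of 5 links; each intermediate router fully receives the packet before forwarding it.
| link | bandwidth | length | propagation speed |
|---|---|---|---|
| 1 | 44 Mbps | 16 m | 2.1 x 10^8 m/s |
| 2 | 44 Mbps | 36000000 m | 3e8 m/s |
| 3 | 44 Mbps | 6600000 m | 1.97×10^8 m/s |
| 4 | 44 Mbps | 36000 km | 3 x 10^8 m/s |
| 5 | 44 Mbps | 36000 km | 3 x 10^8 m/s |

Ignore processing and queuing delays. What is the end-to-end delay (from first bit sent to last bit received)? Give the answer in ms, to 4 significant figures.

394.0 ms

L = 512 × 8 = 4096 bits.
Transmission delay per hop = L/R = 4096/44000000 = 0.0930909 ms; 5 hops → 0.465455 ms.
Propagation delays (d/s per hop): 7.61905e-05, 120, 33.5025, 120, 120 ms; sum = 393.503 ms.
End-to-end = 394.0 ms.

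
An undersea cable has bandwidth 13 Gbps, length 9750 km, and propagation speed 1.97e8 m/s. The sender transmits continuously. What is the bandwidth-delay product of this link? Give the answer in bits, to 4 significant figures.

643400000 bits

Propagation delay = 9750000 / 197000000 = 0.0494924 s.
BDP = R × t_prop = 13000000000 × 0.0494924 = 643401000 bits.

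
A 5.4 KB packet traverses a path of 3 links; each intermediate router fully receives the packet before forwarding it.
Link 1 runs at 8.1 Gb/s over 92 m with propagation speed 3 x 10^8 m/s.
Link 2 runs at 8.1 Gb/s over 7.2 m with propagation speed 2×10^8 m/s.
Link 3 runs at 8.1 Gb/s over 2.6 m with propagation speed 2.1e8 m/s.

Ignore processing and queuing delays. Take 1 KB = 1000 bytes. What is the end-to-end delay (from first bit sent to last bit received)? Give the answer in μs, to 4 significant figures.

L = 43200 bits.
Transmission delay per hop = L/R = 43200/8100000000 = 5.33333 μs; 3 hops → 16 μs.
Propagation delays (d/s per hop): 0.306667, 0.036, 0.012381 μs; sum = 0.355048 μs.
End-to-end = 16.36 μs.

16.36 μs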